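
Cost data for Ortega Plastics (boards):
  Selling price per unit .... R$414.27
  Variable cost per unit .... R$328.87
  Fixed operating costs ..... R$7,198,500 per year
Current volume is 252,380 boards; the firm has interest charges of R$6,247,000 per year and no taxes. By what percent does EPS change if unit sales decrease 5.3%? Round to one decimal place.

Contribution at this volume is 252,380 × R$85.40 = R$21,553,252.00.
Subtracting fixed costs: EBIT = R$21,553,252.00 − R$7,198,500 = R$14,354,752.00.
Interest = R$6,247,000.00, so EBIT − I = R$8,107,752.00.
Degree of combined leverage = contribution ÷ (EBIT − I) = R$21,553,252.00 ÷ R$8,107,752.00 = 2.6584.
EPS therefore changes by 2.6584 × (-5.3%) = -14.1%.

-14.1%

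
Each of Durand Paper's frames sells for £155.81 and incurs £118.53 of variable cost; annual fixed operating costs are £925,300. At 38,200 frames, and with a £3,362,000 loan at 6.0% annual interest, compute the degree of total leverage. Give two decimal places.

Total contribution margin = 38,200 × £37.28 = £1,424,096.00.
Operating income = contribution − fixed costs = £1,424,096.00 − £925,300 = £498,796.00. Interest = £201,720.00, so EBIT − I = £297,076.00.
DCL = contribution ÷ (EBIT − I) = £1,424,096.00 ÷ £297,076.00 = 4.7937.

4.79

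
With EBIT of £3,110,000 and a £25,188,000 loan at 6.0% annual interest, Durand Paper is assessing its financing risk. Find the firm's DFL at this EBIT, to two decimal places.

1.95

Annual interest charges come to £1,511,280.00.
DFL = EBIT ÷ (EBIT − I) = £3,110,000 ÷ (£3,110,000 − £1,511,280.00) = £3,110,000 ÷ £1,598,720.00 = 1.9453.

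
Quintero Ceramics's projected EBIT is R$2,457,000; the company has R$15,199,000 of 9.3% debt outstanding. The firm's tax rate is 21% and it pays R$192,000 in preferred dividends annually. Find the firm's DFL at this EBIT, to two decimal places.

3.07

Annual interest charges come to R$1,413,507.00.
Pre-tax preferred-dividend burden = R$192,000 ÷ (1 − 0.21) = R$243,037.97.
DFL = EBIT ÷ [EBIT − I − D_p/(1−t)] = R$2,457,000 ÷ [R$2,457,000 − R$1,413,507.00 − R$243,037.97] = R$2,457,000 ÷ R$800,455.03 = 3.0695.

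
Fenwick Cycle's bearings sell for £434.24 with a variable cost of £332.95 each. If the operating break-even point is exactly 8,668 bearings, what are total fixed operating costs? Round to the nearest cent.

Each unit contributes £434.24 − £332.95 = £101.29.
Since BE = FC / CM, FC = 8,668 × £101.29 = £877,981.72.

£877,981.72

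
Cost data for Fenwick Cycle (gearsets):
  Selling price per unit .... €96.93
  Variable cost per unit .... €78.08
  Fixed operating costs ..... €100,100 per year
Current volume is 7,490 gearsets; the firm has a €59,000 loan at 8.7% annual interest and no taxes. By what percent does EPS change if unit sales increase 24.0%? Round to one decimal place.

Contribution at this volume is 7,490 × €18.85 = €141,186.50.
Subtracting fixed costs: EBIT = €141,186.50 − €100,100 = €41,086.50.
Interest = €5,133.00, so EBIT − I = €35,953.50.
Degree of combined leverage = contribution ÷ (EBIT − I) = €141,186.50 ÷ €35,953.50 = 3.9269.
EPS therefore changes by 3.9269 × (+24.0%) = +94.2%.

+94.2%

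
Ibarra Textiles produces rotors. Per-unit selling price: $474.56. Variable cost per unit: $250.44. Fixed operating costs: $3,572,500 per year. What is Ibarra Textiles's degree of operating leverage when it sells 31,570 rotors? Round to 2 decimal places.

Total contribution margin = 31,570 × $224.12 = $7,075,468.40.
Operating income = contribution − fixed costs = $7,075,468.40 − $3,572,500 = $3,502,968.40.
Degree of operating leverage = $7,075,468.40 / $3,502,968.40 = 2.0198.

2.02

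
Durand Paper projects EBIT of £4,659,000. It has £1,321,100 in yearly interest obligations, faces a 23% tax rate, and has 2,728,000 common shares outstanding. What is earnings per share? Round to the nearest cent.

£0.94

Pre-tax income = £4,659,000 − £1,321,100.00 = £3,337,900.00.
Net income = £3,337,900.00 × (1 − 0.23) = £2,570,183.00.
EPS = £2,570,183.00 ÷ 2,728,000 = £0.94.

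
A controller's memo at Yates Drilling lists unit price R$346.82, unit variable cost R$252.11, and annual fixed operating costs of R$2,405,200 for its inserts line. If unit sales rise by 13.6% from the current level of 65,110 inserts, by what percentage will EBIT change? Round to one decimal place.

+22.3%

Contribution at this volume is 65,110 × R$94.71 = R$6,166,568.10.
EBIT = R$6,166,568.10 − R$2,405,200 = R$3,761,368.10.
Degree of operating leverage = R$6,166,568.10 / R$3,761,368.10 = 1.6394.
Operating income changes by 1.6394 × +13.6% = +22.3%.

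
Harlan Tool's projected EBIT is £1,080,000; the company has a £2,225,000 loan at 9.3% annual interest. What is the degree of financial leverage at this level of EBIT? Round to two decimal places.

Interest = £206,925.00.
DFL = EBIT ÷ (EBIT − I) = £1,080,000 ÷ (£1,080,000 − £206,925.00) = £1,080,000 ÷ £873,075.00 = 1.2370.

1.24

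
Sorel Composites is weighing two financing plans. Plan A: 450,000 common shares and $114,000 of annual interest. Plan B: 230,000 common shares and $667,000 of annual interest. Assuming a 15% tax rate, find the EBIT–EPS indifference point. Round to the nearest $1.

At indifference, (EBIT − 114,000)(1 − t)/450,000 = (EBIT − 667,000)(1 − t)/230,000.
The (1 − t) factor cancels: (EBIT − 114,000) × 230,000 = (EBIT − 667,000) × 450,000.
Solving, EBIT = (667,000·450,000 − 114,000·230,000) / (450,000 − 230,000) = 273,930,000,000 / 220,000 = 1,245,136.36.

$1,245,136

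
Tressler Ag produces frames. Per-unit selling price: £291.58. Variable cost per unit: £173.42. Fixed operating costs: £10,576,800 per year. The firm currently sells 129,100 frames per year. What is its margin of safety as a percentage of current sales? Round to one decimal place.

30.7%

Unit CM = price − variable cost = £291.58 − £173.42 = £118.16. Break-even units = £10,576,800 ÷ £118.16 = 89,512.53; break-even revenue = 89,512.53 × £291.58 = £26,100,062.15.
Current sales = 129,100 × £291.58 = £37,642,978.00.
Margin of safety = (£37,642,978.00 − £26,100,062.15) ÷ £37,642,978.00 = 30.7%.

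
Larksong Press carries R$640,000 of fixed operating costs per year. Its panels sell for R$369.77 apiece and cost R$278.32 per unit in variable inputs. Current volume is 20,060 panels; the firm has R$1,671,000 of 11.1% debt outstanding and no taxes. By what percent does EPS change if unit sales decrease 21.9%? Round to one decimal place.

Contribution at this volume is 20,060 × R$91.45 = R$1,834,487.00.
Operating income = contribution − fixed costs = R$1,834,487.00 − R$640,000 = R$1,194,487.00.
Interest = R$185,481.00, so EBIT − I = R$1,009,006.00.
Degree of combined leverage = contribution ÷ (EBIT − I) = R$1,834,487.00 ÷ R$1,009,006.00 = 1.8181.
%ΔEPS = DCL × %ΔSales = 1.8181 × -21.9% = -39.8%.

-39.8%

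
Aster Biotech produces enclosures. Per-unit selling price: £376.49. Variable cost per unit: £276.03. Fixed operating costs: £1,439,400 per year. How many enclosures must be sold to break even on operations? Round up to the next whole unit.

Unit CM = price − variable cost = £376.49 − £276.03 = £100.46.
Break-even volume = fixed costs ÷ CM per unit = £1,439,400 ÷ £100.46 = 14,328.09, so 14,329 enclosures.

14,329 enclosures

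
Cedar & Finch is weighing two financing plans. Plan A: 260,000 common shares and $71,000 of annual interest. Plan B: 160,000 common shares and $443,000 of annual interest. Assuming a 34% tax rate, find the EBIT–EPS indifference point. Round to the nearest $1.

At indifference, (EBIT − 71,000)(1 − t)/260,000 = (EBIT − 443,000)(1 − t)/160,000.
The (1 − t) factor cancels: (EBIT − 71,000) × 160,000 = (EBIT − 443,000) × 260,000.
EBIT × (260,000 − 160,000) = 443,000 × 260,000 − 71,000 × 160,000 = 103,820,000,000, so EBIT = 103,820,000,000 ÷ 100,000 = 1,038,200.00.

$1,038,200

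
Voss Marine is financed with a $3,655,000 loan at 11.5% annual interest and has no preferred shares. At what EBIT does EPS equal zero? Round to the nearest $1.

$420,325

Annual interest = 11.5% × $3,655,000 = $420,325.00.
Without preferred stock the financial break-even is simply EBIT = interest = $420,325.00.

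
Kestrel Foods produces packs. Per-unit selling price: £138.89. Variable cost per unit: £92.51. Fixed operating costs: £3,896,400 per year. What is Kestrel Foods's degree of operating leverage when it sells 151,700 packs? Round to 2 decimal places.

At 151,700 units, contribution = 151,700 × £46.38 = £7,035,846.00.
Operating income = contribution − fixed costs = £7,035,846.00 − £3,896,400 = £3,139,446.00.
So DOL = total CM / EBIT = £7,035,846.00 / £3,139,446.00 = 2.2411.

2.24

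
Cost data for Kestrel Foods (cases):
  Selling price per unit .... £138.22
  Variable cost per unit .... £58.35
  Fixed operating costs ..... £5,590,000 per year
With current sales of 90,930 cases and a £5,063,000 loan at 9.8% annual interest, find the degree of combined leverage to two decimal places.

6.17

At 90,930 units, contribution = 90,930 × £79.87 = £7,262,579.10.
Subtracting fixed costs: EBIT = £7,262,579.10 − £5,590,000 = £1,672,579.10. Interest = £496,174.00, so EBIT − I = £1,176,405.10.
Degree of total leverage = total CM / (EBIT − interest) = £7,262,579.10 / £1,176,405.10 = 6.1735.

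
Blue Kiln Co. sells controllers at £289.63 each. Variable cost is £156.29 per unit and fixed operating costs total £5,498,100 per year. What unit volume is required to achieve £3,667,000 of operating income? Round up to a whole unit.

68,735 controllers

Contribution margin per unit = £289.63 − £156.29 = £133.34.
Required volume = (fixed costs + target profit) ÷ CM = (£5,498,100 + £3,667,000) ÷ £133.34 = 68,734.81, so 68,735 controllers.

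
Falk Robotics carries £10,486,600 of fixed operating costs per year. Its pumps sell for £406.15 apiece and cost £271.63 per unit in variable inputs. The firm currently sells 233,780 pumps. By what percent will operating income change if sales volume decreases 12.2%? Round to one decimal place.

Total contribution margin = 233,780 × £134.52 = £31,448,085.60.
Subtracting fixed costs: EBIT = £31,448,085.60 − £10,486,600 = £20,961,485.60.
DOL = contribution ÷ EBIT = £31,448,085.60 ÷ £20,961,485.60 = 1.5003.
Operating income changes by 1.5003 × -12.2% = -18.3%.

-18.3%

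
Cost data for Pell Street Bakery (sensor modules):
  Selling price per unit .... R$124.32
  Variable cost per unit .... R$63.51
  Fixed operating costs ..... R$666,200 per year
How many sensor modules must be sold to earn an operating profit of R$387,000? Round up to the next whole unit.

17,320 sensor modules

Each unit contributes R$124.32 − R$63.51 = R$60.81.
Units = (FC + target) / CM = (R$666,200 + R$387,000) / R$60.81 = 17,319.52, so 17,320 sensor modules.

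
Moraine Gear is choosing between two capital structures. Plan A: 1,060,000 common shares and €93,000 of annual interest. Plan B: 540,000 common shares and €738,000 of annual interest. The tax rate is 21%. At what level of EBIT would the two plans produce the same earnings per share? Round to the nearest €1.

At indifference, (EBIT − 93,000)(1 − t)/1,060,000 = (EBIT − 738,000)(1 − t)/540,000.
Cancelling (1 − t) and cross-multiplying: 540,000·(EBIT − 93,000) = 1,060,000·(EBIT − 738,000).
EBIT × (1,060,000 − 540,000) = 738,000 × 1,060,000 − 93,000 × 540,000 = 732,060,000,000, so EBIT = 732,060,000,000 ÷ 520,000 = 1,407,807.69.

€1,407,808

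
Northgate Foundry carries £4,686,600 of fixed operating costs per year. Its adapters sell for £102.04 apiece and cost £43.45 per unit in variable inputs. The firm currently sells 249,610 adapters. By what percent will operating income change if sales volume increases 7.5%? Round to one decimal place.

+11.0%

At 249,610 units, contribution = 249,610 × £58.59 = £14,624,649.90.
Operating income = contribution − fixed costs = £14,624,649.90 − £4,686,600 = £9,938,049.90.
Degree of operating leverage = £14,624,649.90 / £9,938,049.90 = 1.4716.
So EBIT moves 1.4716 × (+7.5%) = +11.0%.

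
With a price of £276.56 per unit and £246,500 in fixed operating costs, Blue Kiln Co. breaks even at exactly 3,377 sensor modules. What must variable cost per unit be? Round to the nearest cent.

At break-even, FC = Q × (P − VC), so P − VC = £246,500 ÷ 3,377 = £72.9938.
Hence VC = price − CM = £276.56 − £72.9938 = £203.57.

£203.57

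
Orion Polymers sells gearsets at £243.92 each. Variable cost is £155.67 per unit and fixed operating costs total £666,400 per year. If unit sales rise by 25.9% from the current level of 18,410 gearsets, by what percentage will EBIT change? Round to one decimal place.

+43.9%

Total contribution margin = 18,410 × £88.25 = £1,624,682.50.
Operating income = contribution − fixed costs = £1,624,682.50 − £666,400 = £958,282.50.
DOL = contribution ÷ EBIT = £1,624,682.50 ÷ £958,282.50 = 1.6954.
%ΔEBIT = DOL × %ΔSales = 1.6954 × +25.9% = +43.9%.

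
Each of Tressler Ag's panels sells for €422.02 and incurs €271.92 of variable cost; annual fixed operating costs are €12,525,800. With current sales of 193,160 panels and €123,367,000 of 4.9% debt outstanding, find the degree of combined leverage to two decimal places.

Total contribution margin = 193,160 × €150.10 = €28,993,316.00.
EBIT = €28,993,316.00 − €12,525,800 = €16,467,516.00. Interest = €6,044,983.00, so EBIT − I = €10,422,533.00.
DCL = contribution ÷ (EBIT − I) = €28,993,316.00 ÷ €10,422,533.00 = 2.7818.

2.78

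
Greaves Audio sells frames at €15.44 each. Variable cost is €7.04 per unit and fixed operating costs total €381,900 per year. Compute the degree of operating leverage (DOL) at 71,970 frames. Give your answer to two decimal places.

Total contribution margin = 71,970 × €8.40 = €604,548.00.
EBIT = €604,548.00 − €381,900 = €222,648.00.
So DOL = total CM / EBIT = €604,548.00 / €222,648.00 = 2.7153.

2.72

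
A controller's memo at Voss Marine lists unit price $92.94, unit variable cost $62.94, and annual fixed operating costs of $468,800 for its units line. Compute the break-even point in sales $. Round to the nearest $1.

$1,452,342

CM per unit = $92.94 − $62.94 = $30.00; CM ratio = $30.00 / $92.94 = 0.3228.
Break-even sales = FC ÷ CM ratio = $468,800 × $92.94 / $30.00 = $1,452,342.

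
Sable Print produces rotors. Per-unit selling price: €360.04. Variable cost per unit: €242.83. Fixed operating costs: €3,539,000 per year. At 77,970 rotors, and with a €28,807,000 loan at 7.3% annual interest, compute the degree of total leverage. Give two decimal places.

At 77,970 units, contribution = 77,970 × €117.21 = €9,138,863.70.
Subtracting fixed costs: EBIT = €9,138,863.70 − €3,539,000 = €5,599,863.70. Interest = €2,102,911.00, so EBIT − I = €3,496,952.70.
DCL = contribution ÷ (EBIT − I) = €9,138,863.70 ÷ €3,496,952.70 = 2.6134.

2.61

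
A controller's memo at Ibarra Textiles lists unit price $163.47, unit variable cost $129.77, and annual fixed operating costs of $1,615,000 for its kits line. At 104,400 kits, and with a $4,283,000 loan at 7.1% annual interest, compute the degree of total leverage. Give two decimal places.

2.20

At 104,400 units, contribution = 104,400 × $33.70 = $3,518,280.00.
Operating income = contribution − fixed costs = $3,518,280.00 − $1,615,000 = $1,903,280.00. Interest = $304,093.00.
DOL = $3,518,280.00 ÷ $1,903,280.00 = 1.8485; DFL = $1,903,280.00 ÷ $1,599,187.00 = 1.1902.
DCL = DOL × DFL = 1.8485 × 1.1902 = 2.2001.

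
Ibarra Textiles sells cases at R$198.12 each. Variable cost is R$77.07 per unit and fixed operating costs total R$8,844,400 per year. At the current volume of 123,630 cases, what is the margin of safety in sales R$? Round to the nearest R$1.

Contribution margin per unit = R$198.12 − R$77.07 = R$121.05. Break-even units = R$8,844,400 ÷ R$121.05 = 73,064.02; break-even revenue = 73,064.02 × R$198.12 = R$14,475,444.26.
Actual sales revenue = 123,630 × R$198.12 = R$24,493,575.60.
Margin of safety = R$24,493,575.60 − R$14,475,444.26 = R$10,018,131.

R$10,018,131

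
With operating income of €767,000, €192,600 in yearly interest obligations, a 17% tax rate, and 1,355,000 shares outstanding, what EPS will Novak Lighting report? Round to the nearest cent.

€0.35

Interest = €192,600.00, so EBT = €767,000 − €192,600.00 = €574,400.00.
Net income = €574,400.00 × (1 − 0.17) = €476,752.00.
Per share: €476,752.00 / 1,355,000 shares = €0.35.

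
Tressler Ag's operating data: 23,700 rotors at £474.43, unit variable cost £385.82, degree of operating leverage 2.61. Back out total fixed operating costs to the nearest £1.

Contribution at this volume is 23,700 × £88.61 = £2,100,057.00.
DOL = contribution / EBIT, so EBIT = £2,100,057.00 / 2.61 = £804,619.54.
And FC = contribution − EBIT = £2,100,057.00 − £804,619.54 = £1,295,437.

£1,295,437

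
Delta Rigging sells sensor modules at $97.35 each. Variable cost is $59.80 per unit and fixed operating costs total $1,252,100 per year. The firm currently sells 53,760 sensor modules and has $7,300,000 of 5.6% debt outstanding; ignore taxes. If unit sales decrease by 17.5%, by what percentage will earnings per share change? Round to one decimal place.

Total contribution margin = 53,760 × $37.55 = $2,018,688.00.
Subtracting fixed costs: EBIT = $2,018,688.00 − $1,252,100 = $766,588.00.
After interest of $408,800.00, pre-tax earnings = $357,788.00.
DCL = total CM / (EBIT − I) = $2,018,688.00 / $357,788.00 = 5.6421.
EPS therefore changes by 5.6421 × (-17.5%) = -98.7%.

-98.7%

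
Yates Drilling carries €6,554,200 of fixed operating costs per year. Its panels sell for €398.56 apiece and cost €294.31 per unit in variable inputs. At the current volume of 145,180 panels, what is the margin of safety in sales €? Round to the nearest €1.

Contribution margin per unit = €398.56 − €294.31 = €104.25. Break-even units = €6,554,200 ÷ €104.25 = 62,870.02; break-even revenue = 62,870.02 × €398.56 = €25,057,476.76.
Actual sales revenue = 145,180 × €398.56 = €57,862,940.80.
Margin of safety = €57,862,940.80 − €25,057,476.76 = €32,805,464.

€32,805,464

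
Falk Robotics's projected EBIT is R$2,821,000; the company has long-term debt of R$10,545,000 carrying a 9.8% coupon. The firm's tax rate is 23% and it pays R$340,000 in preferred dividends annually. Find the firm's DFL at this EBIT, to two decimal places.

Annual interest charges come to R$1,033,410.00.
Pre-tax preferred-dividend burden = R$340,000 ÷ (1 − 0.23) = R$441,558.44.
DFL = EBIT ÷ [EBIT − I − D_p/(1−t)] = R$2,821,000 ÷ [R$2,821,000 − R$1,033,410.00 − R$441,558.44] = R$2,821,000 ÷ R$1,346,031.56 = 2.0958.

2.10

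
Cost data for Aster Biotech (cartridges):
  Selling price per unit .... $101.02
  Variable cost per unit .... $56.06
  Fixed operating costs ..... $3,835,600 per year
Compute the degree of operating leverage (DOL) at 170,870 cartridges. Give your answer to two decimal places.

At 170,870 units, contribution = 170,870 × $44.96 = $7,682,315.20.
EBIT = $7,682,315.20 − $3,835,600 = $3,846,715.20.
Degree of operating leverage = $7,682,315.20 / $3,846,715.20 = 1.9971.

2.00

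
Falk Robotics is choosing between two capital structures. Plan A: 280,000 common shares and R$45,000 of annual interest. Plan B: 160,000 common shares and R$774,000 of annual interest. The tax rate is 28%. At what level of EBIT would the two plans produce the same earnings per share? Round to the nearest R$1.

At indifference, (EBIT − 45,000)(1 − t)/280,000 = (EBIT − 774,000)(1 − t)/160,000.
Cancelling (1 − t) and cross-multiplying: 160,000·(EBIT − 45,000) = 280,000·(EBIT − 774,000).
Solving, EBIT = (774,000·280,000 − 45,000·160,000) / (280,000 − 160,000) = 209,520,000,000 / 120,000 = 1,746,000.00.

R$1,746,000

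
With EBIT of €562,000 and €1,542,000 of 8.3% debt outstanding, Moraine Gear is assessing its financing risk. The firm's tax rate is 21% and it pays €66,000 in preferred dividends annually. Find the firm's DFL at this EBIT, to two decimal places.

1.60

Interest = €127,986.00.
Preferred dividends grossed up pre-tax: €66,000 / (1 − 0.21) = €83,544.30.
DFL = EBIT ÷ [EBIT − I − D_p/(1−t)] = €562,000 ÷ [€562,000 − €127,986.00 − €83,544.30] = €562,000 ÷ €350,469.70 = 1.6036.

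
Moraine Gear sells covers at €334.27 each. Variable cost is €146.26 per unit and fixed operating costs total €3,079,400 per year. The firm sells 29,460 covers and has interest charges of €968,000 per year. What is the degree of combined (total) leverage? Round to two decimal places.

Contribution at this volume is 29,460 × €188.01 = €5,538,774.60.
Subtracting fixed costs: EBIT = €5,538,774.60 − €3,079,400 = €2,459,374.60. Interest = €968,000.00, so EBIT − I = €1,491,374.60.
Degree of total leverage = total CM / (EBIT − interest) = €5,538,774.60 / €1,491,374.60 = 3.7139.

3.71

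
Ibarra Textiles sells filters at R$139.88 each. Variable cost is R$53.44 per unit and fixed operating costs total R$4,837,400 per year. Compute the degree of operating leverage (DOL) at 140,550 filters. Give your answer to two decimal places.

1.66

Total contribution margin = 140,550 × R$86.44 = R$12,149,142.00.
Operating income = contribution − fixed costs = R$12,149,142.00 − R$4,837,400 = R$7,311,742.00.
So DOL = total CM / EBIT = R$12,149,142.00 / R$7,311,742.00 = 1.6616.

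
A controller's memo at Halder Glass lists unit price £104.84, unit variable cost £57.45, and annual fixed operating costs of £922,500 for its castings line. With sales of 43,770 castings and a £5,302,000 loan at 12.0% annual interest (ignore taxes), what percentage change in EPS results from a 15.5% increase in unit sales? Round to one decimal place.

Contribution at this volume is 43,770 × £47.39 = £2,074,260.30.
EBIT = £2,074,260.30 − £922,500 = £1,151,760.30.
After interest of £636,240.00, pre-tax earnings = £515,520.30.
DCL = total CM / (EBIT − I) = £2,074,260.30 / £515,520.30 = 4.0236.
%ΔEPS = DCL × %ΔSales = 4.0236 × +15.5% = +62.4%.

+62.4%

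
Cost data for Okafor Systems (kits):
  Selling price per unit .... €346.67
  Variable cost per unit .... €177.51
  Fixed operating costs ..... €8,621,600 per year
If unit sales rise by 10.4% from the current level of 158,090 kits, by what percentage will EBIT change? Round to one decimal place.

+15.3%

Total contribution margin = 158,090 × €169.16 = €26,742,504.40.
EBIT = €26,742,504.40 − €8,621,600 = €18,120,904.40.
So DOL = total CM / EBIT = €26,742,504.40 / €18,120,904.40 = 1.4758.
So EBIT moves 1.4758 × (+10.4%) = +15.3%.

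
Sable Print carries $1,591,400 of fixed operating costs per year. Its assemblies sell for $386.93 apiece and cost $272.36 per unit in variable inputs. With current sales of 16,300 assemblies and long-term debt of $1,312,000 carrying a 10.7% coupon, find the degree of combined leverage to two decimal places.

Contribution at this volume is 16,300 × $114.57 = $1,867,491.00.
EBIT = $1,867,491.00 − $1,591,400 = $276,091.00. Interest = $140,384.00.
DOL = $1,867,491.00 ÷ $276,091.00 = 6.7640; DFL = $276,091.00 ÷ $135,707.00 = 2.0345.
Combined leverage = 6.7640 × 2.0345 = 13.7614.

13.76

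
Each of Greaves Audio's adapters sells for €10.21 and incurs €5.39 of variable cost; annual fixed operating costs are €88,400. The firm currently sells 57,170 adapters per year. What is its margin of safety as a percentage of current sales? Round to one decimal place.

67.9%

Contribution margin per unit = €10.21 − €5.39 = €4.82. Break-even units = €88,400 ÷ €4.82 = 18,340.25; break-even revenue = 18,340.25 × €10.21 = €187,253.94.
Actual sales revenue = 57,170 × €10.21 = €583,705.70.
Margin of safety = (€583,705.70 − €187,253.94) ÷ €583,705.70 = 67.9%.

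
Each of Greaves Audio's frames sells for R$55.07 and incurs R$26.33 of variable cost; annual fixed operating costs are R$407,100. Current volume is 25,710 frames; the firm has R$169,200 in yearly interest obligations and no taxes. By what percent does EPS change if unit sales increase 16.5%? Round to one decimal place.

+75.0%

At 25,710 units, contribution = 25,710 × R$28.74 = R$738,905.40.
Operating income = contribution − fixed costs = R$738,905.40 − R$407,100 = R$331,805.40.
Interest = R$169,200.00, so EBIT − I = R$162,605.40.
DCL = total CM / (EBIT − I) = R$738,905.40 / R$162,605.40 = 4.5442.
EPS therefore changes by 4.5442 × (+16.5%) = +75.0%.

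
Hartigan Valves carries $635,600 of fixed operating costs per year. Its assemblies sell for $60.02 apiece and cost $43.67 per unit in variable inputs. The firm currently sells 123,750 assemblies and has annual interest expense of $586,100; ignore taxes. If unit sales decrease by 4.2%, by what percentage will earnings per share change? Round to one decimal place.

Contribution at this volume is 123,750 × $16.35 = $2,023,312.50.
EBIT = $2,023,312.50 − $635,600 = $1,387,712.50.
Interest = $586,100.00, so EBIT − I = $801,612.50.
Degree of combined leverage = contribution ÷ (EBIT − I) = $2,023,312.50 ÷ $801,612.50 = 2.5241.
EPS therefore changes by 2.5241 × (-4.2%) = -10.6%.

-10.6%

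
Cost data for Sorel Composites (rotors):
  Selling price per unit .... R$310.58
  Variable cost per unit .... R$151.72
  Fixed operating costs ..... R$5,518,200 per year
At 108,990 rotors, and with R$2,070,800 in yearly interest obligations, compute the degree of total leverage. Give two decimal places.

1.78

Contribution at this volume is 108,990 × R$158.86 = R$17,314,151.40.
Operating income = contribution − fixed costs = R$17,314,151.40 − R$5,518,200 = R$11,795,951.40. Interest = R$2,070,800.00, so EBIT − I = R$9,725,151.40.
Degree of total leverage = total CM / (EBIT − interest) = R$17,314,151.40 / R$9,725,151.40 = 1.7803.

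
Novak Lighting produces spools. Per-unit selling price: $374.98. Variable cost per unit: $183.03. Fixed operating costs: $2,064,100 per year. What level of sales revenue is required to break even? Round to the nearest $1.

Contribution margin per unit = $374.98 − $183.03 = $191.95, a CM ratio of $191.95 ÷ $374.98 = 0.5119.
Break-even sales = FC ÷ CM ratio = $2,064,100 × $374.98 / $191.95 = $4,032,280.

$4,032,280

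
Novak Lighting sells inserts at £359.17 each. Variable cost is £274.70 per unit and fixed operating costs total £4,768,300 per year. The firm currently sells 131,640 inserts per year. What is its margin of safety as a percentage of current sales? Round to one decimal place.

57.1%

Unit CM = price − variable cost = £359.17 − £274.70 = £84.47. Break-even units = £4,768,300 ÷ £84.47 = 56,449.63; break-even revenue = 56,449.63 × £359.17 = £20,275,012.56.
Actual sales revenue = 131,640 × £359.17 = £47,281,138.80.
Margin of safety = (£47,281,138.80 − £20,275,012.56) ÷ £47,281,138.80 = 57.1%.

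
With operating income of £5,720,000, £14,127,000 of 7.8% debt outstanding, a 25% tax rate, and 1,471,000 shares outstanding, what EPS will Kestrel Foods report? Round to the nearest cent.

Interest = £1,101,906.00, so EBT = £5,720,000 − £1,101,906.00 = £4,618,094.00.
After tax at 25%: net income = £4,618,094.00 × 0.75 = £3,463,570.50.
EPS = £3,463,570.50 ÷ 1,471,000 = £2.35.

£2.35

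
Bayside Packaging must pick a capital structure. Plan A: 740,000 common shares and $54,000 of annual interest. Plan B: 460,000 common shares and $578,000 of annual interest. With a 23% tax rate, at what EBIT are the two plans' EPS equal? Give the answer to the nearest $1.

At indifference, (EBIT − 54,000)(1 − t)/740,000 = (EBIT − 578,000)(1 − t)/460,000.
The (1 − t) factor cancels: (EBIT − 54,000) × 460,000 = (EBIT − 578,000) × 740,000.
Solving, EBIT = (578,000·740,000 − 54,000·460,000) / (740,000 − 460,000) = 402,880,000,000 / 280,000 = 1,438,857.14.

$1,438,857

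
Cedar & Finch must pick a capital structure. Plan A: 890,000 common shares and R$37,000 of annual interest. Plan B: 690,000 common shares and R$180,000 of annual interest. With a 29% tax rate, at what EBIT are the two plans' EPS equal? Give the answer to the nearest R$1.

R$673,350

Set EPS_A = EPS_B: (EBIT − R$37,000)(1 − 0.29) ÷ 890,000 = (EBIT − R$180,000)(1 − 0.29) ÷ 690,000.
The (1 − t) factor cancels: (EBIT − 37,000) × 690,000 = (EBIT − 180,000) × 890,000.
EBIT × (890,000 − 690,000) = 180,000 × 890,000 − 37,000 × 690,000 = 134,670,000,000, so EBIT = 134,670,000,000 ÷ 200,000 = 673,350.00.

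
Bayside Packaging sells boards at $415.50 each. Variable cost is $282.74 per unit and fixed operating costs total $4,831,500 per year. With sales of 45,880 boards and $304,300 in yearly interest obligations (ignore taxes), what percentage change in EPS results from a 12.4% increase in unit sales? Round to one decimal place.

+79.1%

At 45,880 units, contribution = 45,880 × $132.76 = $6,091,028.80.
Operating income = contribution − fixed costs = $6,091,028.80 − $4,831,500 = $1,259,528.80.
After interest of $304,300.00, pre-tax earnings = $955,228.80.
Degree of combined leverage = contribution ÷ (EBIT − I) = $6,091,028.80 ÷ $955,228.80 = 6.3765.
EPS therefore changes by 6.3765 × (+12.4%) = +79.1%.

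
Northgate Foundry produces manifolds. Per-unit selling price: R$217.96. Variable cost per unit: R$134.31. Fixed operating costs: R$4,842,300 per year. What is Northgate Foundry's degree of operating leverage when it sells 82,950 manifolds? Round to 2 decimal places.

Contribution at this volume is 82,950 × R$83.65 = R$6,938,767.50.
EBIT = R$6,938,767.50 − R$4,842,300 = R$2,096,467.50.
So DOL = total CM / EBIT = R$6,938,767.50 / R$2,096,467.50 = 3.3097.

3.31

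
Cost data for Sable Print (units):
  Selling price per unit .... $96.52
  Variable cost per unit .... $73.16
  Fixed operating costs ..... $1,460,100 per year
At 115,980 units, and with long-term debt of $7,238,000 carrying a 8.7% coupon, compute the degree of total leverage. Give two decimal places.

4.37

Contribution at this volume is 115,980 × $23.36 = $2,709,292.80.
Subtracting fixed costs: EBIT = $2,709,292.80 − $1,460,100 = $1,249,192.80. Interest = $629,706.00.
DOL = $2,709,292.80 ÷ $1,249,192.80 = 2.1688; DFL = $1,249,192.80 ÷ $619,486.80 = 2.0165.
DCL = DOL × DFL = 2.1688 × 2.0165 = 4.3734.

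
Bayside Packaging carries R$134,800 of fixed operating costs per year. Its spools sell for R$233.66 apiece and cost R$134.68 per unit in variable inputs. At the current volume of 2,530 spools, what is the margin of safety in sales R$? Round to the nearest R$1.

R$272,940

Unit CM = price − variable cost = R$233.66 − R$134.68 = R$98.98. Break-even units = R$134,800 ÷ R$98.98 = 1,361.89; break-even revenue = 1,361.89 × R$233.66 = R$318,219.52.
Actual sales revenue = 2,530 × R$233.66 = R$591,159.80.
Margin of safety = R$591,159.80 − R$318,219.52 = R$272,940.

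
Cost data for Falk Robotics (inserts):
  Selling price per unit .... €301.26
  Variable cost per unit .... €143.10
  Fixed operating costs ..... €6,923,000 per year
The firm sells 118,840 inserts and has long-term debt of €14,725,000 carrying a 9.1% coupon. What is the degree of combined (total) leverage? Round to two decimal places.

1.78

Total contribution margin = 118,840 × €158.16 = €18,795,734.40.
EBIT = €18,795,734.40 − €6,923,000 = €11,872,734.40. Interest = €1,339,975.00, so EBIT − I = €10,532,759.40.
Degree of total leverage = total CM / (EBIT − interest) = €18,795,734.40 / €10,532,759.40 = 1.7845.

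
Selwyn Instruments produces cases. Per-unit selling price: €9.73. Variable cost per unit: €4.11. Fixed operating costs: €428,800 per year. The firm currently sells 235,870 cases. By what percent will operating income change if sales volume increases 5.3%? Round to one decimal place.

Total contribution margin = 235,870 × €5.62 = €1,325,589.40.
Operating income = contribution − fixed costs = €1,325,589.40 − €428,800 = €896,789.40.
DOL = contribution ÷ EBIT = €1,325,589.40 ÷ €896,789.40 = 1.4782.
%ΔEBIT = DOL × %ΔSales = 1.4782 × +5.3% = +7.8%.

+7.8%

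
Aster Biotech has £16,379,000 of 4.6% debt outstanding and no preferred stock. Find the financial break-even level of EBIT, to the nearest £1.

Annual interest = 4.6% × £16,379,000 = £753,434.00.
Without preferred stock the financial break-even is simply EBIT = interest = £753,434.00.

£753,434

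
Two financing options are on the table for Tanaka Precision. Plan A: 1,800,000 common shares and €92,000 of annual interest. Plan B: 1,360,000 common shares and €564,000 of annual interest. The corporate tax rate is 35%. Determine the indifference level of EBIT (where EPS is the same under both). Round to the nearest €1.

Set EPS_A = EPS_B: (EBIT − €92,000)(1 − 0.35) ÷ 1,800,000 = (EBIT − €564,000)(1 − 0.35) ÷ 1,360,000.
The (1 − t) factor cancels: (EBIT − 92,000) × 1,360,000 = (EBIT − 564,000) × 1,800,000.
Solving, EBIT = (564,000·1,800,000 − 92,000·1,360,000) / (1,800,000 − 1,360,000) = 890,080,000,000 / 440,000 = 2,022,909.09.

€2,022,909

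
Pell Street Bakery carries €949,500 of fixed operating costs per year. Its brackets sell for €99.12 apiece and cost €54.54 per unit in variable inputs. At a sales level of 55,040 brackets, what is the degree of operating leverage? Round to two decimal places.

1.63

Contribution at this volume is 55,040 × €44.58 = €2,453,683.20.
Operating income = contribution − fixed costs = €2,453,683.20 − €949,500 = €1,504,183.20.
Degree of operating leverage = €2,453,683.20 / €1,504,183.20 = 1.6312.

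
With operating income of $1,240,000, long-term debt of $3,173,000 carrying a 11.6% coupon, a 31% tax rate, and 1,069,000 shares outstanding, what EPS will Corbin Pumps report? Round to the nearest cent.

$0.56

Pre-tax income = $1,240,000 − $368,068.00 = $871,932.00.
After tax at 31%: net income = $871,932.00 × 0.69 = $601,633.08.
Per share: $601,633.08 / 1,069,000 shares = $0.56.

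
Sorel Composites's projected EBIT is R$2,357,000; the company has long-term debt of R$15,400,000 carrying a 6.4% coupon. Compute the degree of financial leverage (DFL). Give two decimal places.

1.72

Annual interest charges come to R$985,600.00.
DFL = EBIT ÷ (EBIT − I) = R$2,357,000 ÷ (R$2,357,000 − R$985,600.00) = R$2,357,000 ÷ R$1,371,400.00 = 1.7187.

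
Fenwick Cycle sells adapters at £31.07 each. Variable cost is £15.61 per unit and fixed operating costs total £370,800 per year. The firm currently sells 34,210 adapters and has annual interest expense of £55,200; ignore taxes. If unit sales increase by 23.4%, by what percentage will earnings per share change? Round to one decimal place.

+120.3%

At 34,210 units, contribution = 34,210 × £15.46 = £528,886.60.
Subtracting fixed costs: EBIT = £528,886.60 − £370,800 = £158,086.60.
After interest of £55,200.00, pre-tax earnings = £102,886.60.
Degree of combined leverage = contribution ÷ (EBIT − I) = £528,886.60 ÷ £102,886.60 = 5.1405.
EPS therefore changes by 5.1405 × (+23.4%) = +120.3%.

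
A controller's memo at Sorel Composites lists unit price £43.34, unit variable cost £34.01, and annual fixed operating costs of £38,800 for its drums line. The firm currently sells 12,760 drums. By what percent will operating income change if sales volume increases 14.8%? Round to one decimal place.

+22.0%

Contribution at this volume is 12,760 × £9.33 = £119,050.80.
Operating income = contribution − fixed costs = £119,050.80 − £38,800 = £80,250.80.
DOL = contribution ÷ EBIT = £119,050.80 ÷ £80,250.80 = 1.4835.
%ΔEBIT = DOL × %ΔSales = 1.4835 × +14.8% = +22.0%.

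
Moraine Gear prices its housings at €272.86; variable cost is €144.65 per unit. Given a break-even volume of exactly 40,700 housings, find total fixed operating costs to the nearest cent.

Each unit contributes €272.86 − €144.65 = €128.21.
Fixed costs = break-even units × CM = 40,700 × €128.21 = €5,218,147.00.

€5,218,147.00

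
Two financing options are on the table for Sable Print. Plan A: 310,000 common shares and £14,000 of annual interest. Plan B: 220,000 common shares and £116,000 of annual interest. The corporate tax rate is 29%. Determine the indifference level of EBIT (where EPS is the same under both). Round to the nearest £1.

£365,333

Set EPS_A = EPS_B: (EBIT − £14,000)(1 − 0.29) ÷ 310,000 = (EBIT − £116,000)(1 − 0.29) ÷ 220,000.
The (1 − t) factor cancels: (EBIT − 14,000) × 220,000 = (EBIT − 116,000) × 310,000.
EBIT × (310,000 − 220,000) = 116,000 × 310,000 − 14,000 × 220,000 = 32,880,000,000, so EBIT = 32,880,000,000 ÷ 90,000 = 365,333.33.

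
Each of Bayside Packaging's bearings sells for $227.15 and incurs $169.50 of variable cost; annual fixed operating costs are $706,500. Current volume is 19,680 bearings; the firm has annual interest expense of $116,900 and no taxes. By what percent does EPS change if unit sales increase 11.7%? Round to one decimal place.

Contribution at this volume is 19,680 × $57.65 = $1,134,552.00.
Operating income = contribution − fixed costs = $1,134,552.00 − $706,500 = $428,052.00.
After interest of $116,900.00, pre-tax earnings = $311,152.00.
DCL = total CM / (EBIT − I) = $1,134,552.00 / $311,152.00 = 3.6463.
EPS therefore changes by 3.6463 × (+11.7%) = +42.7%.

+42.7%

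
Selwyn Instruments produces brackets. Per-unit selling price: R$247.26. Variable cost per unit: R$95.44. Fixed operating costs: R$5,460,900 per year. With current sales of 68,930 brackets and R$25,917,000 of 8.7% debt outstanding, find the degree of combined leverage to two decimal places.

At 68,930 units, contribution = 68,930 × R$151.82 = R$10,464,952.60.
EBIT = R$10,464,952.60 − R$5,460,900 = R$5,004,052.60. Interest = R$2,254,779.00, so EBIT − I = R$2,749,273.60.
DCL = contribution ÷ (EBIT − I) = R$10,464,952.60 ÷ R$2,749,273.60 = 3.8064.

3.81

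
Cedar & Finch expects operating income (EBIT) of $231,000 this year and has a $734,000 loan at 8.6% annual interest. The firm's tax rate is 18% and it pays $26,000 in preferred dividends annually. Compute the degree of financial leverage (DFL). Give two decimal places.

Annual interest charges come to $63,124.00.
Preferred dividends grossed up pre-tax: $26,000 / (1 − 0.18) = $31,707.32.
DFL = EBIT ÷ [EBIT − I − D_p/(1−t)] = $231,000 ÷ [$231,000 − $63,124.00 − $31,707.32] = $231,000 ÷ $136,168.68 = 1.6964.

1.70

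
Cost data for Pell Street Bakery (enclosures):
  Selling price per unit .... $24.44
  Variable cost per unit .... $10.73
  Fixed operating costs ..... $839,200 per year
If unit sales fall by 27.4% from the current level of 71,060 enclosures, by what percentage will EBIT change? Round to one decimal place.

Contribution at this volume is 71,060 × $13.71 = $974,232.60.
EBIT = $974,232.60 − $839,200 = $135,032.60.
Degree of operating leverage = $974,232.60 / $135,032.60 = 7.2148.
%ΔEBIT = DOL × %ΔSales = 7.2148 × -27.4% = -197.7%.

-197.7%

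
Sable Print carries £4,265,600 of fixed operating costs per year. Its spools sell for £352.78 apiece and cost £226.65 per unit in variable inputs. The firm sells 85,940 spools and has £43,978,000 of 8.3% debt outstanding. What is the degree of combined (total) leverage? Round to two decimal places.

Total contribution margin = 85,940 × £126.13 = £10,839,612.20.
Subtracting fixed costs: EBIT = £10,839,612.20 − £4,265,600 = £6,574,012.20. Interest = £3,650,174.00, so EBIT − I = £2,923,838.20.
Degree of total leverage = total CM / (EBIT − interest) = £10,839,612.20 / £2,923,838.20 = 3.7073.

3.71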